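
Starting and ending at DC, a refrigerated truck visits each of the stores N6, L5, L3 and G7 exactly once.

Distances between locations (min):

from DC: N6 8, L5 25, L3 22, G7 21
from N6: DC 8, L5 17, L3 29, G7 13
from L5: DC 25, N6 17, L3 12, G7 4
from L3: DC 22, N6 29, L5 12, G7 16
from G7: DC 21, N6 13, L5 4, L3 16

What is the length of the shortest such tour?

DC - N6 - L5 - L3 - G7 - DC: 8+17+12+16+21 = 74
DC - N6 - L5 - G7 - L3 - DC: 8+17+4+16+22 = 67
DC - N6 - L3 - L5 - G7 - DC: 8+29+12+4+21 = 74
DC - N6 - L3 - G7 - L5 - DC: 8+29+16+4+25 = 82
DC - N6 - G7 - L5 - L3 - DC: 8+13+4+12+22 = 59
DC - N6 - G7 - L3 - L5 - DC: 8+13+16+12+25 = 74
DC - L5 - N6 - L3 - G7 - DC: 25+17+29+16+21 = 108
DC - L5 - N6 - G7 - L3 - DC: 25+17+13+16+22 = 93
DC - L5 - L3 - N6 - G7 - DC: 25+12+29+13+21 = 100
DC - L5 - G7 - N6 - L3 - DC: 25+4+13+29+22 = 93
DC - L3 - N6 - L5 - G7 - DC: 22+29+17+4+21 = 93
DC - L3 - L5 - N6 - G7 - DC: 22+12+17+13+21 = 85
The minimum is 59.
One optimal route: DC → N6 → G7 → L5 → L3 → DC (or its reverse).

Shortest round trip = 59 min.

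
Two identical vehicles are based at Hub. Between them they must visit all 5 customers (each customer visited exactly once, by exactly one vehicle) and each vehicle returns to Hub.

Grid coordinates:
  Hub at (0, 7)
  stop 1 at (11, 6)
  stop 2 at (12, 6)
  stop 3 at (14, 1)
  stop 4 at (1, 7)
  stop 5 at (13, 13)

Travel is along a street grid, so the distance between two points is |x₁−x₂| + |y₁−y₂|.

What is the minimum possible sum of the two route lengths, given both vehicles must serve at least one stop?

Try each way of splitting the stops between the two vehicles (each non-empty) and, for each split, find the best tour for each vehicle:
  {stop 1} + {stop 2, stop 3, stop 4, stop 5}: 24 + 52 = 76
  {stop 2} + {stop 1, stop 3, stop 4, stop 5}: 26 + 52 = 78
  {stop 1, stop 2} + {stop 3, stop 4, stop 5}: 26 + 52 = 78
  {stop 3} + {stop 1, stop 2, stop 4, stop 5}: 40 + 40 = 80
  {stop 1, stop 3} + {stop 2, stop 4, stop 5}: 40 + 40 = 80
  {stop 2, stop 3} + {stop 1, stop 4, stop 5}: 40 + 40 = 80
  … (15 splits in total)
  {stop 4} + {stop 1, stop 2, stop 3, stop 5}: 2 + 52 = 54  ← best
Best: vehicle 1 Hub → stop 4 → Hub = 2; vehicle 2 Hub → stop 1 → stop 2 → stop 3 → stop 5 → Hub = 52; combined 54.

54 — the smallest possible combined total.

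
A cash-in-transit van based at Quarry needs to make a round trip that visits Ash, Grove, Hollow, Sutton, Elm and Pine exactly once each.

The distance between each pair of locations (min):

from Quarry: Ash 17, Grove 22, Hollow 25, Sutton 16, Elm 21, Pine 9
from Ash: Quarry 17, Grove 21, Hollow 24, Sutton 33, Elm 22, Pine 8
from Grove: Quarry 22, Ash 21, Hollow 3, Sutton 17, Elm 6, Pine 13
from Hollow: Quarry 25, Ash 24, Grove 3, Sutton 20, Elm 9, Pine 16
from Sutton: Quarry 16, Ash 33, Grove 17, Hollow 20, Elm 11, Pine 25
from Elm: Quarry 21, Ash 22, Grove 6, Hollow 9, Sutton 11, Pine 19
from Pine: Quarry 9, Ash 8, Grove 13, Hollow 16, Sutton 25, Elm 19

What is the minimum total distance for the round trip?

Quarry - Ash - Grove - Hollow - Sutton - Elm - Pine - Quarry: 17+21+3+20+11+19+9 = 100
Quarry - Ash - Grove - Hollow - Sutton - Pine - Elm - Quarry: 17+21+3+20+25+19+21 = 126
Quarry - Ash - Grove - Hollow - Elm - Sutton - Pine - Quarry: 17+21+3+9+11+25+9 = 95
Quarry - Ash - Grove - Hollow - Elm - Pine - Sutton - Quarry: 17+21+3+9+19+25+16 = 110
Quarry - Ash - Grove - Hollow - Pine - Sutton - Elm - Quarry: 17+21+3+16+25+11+21 = 114
Quarry - Ash - Grove - Hollow - Pine - Elm - Sutton - Quarry: 17+21+3+16+19+11+16 = 103
Quarry - Ash - Grove - Sutton - Hollow - Elm - Pine - Quarry: 17+21+17+20+9+19+9 = 112
Quarry - Ash - Grove - Sutton - Hollow - Pine - Elm - Quarry: 17+21+17+20+16+19+21 = 131
… (352 more)
Quarry - Ash - Pine - Grove - Hollow - Elm - Sutton - Quarry: 17+8+13+3+9+11+16 = 77  ← best
The minimum is 77.
One optimal route: Quarry → Ash → Pine → Grove → Hollow → Elm → Sutton → Quarry (or its reverse).

77 min — the shortest possible round trip.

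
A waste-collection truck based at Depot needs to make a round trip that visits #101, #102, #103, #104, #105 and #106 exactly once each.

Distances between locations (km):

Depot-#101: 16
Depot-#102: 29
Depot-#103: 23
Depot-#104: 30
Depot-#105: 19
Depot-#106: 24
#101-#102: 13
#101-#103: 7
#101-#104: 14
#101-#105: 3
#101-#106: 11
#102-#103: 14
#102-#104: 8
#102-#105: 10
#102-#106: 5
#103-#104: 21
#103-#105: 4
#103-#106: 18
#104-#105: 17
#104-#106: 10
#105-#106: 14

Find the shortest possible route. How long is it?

There are 360 distinct closed tours to check (reversals are equivalent).
Depot → #101 → #102 → #103 → #104 → #105 → #106 → Depot: 16+13+14+21+17+14+24 = 119
Depot → #101 → #102 → #103 → #104 → #106 → #105 → Depot: 16+13+14+21+10+14+19 = 107
Depot → #101 → #102 → #103 → #105 → #104 → #106 → Depot: 16+13+14+4+17+10+24 = 98
Depot → #101 → #102 → #103 → #105 → #106 → #104 → Depot: 16+13+14+4+14+10+30 = 101
Depot → #101 → #102 → #103 → #106 → #104 → #105 → Depot: 16+13+14+18+10+17+19 = 107
Depot → #101 → #102 → #103 → #106 → #105 → #104 → Depot: 16+13+14+18+14+17+30 = 122
Depot → #101 → #102 → #104 → #103 → #105 → #106 → Depot: 16+13+8+21+4+14+24 = 100
Depot → #101 → #102 → #104 → #103 → #106 → #105 → Depot: 16+13+8+21+18+14+19 = 109
… (352 more)
Depot → #101 → #103 → #105 → #102 → #104 → #106 → Depot: 16+7+4+10+8+10+24 = 79  ← best
The minimum is 79.
One optimal route: Depot → #101 → #103 → #105 → #102 → #104 → #106 → Depot (or its reverse).

Minimum total distance: 79 km.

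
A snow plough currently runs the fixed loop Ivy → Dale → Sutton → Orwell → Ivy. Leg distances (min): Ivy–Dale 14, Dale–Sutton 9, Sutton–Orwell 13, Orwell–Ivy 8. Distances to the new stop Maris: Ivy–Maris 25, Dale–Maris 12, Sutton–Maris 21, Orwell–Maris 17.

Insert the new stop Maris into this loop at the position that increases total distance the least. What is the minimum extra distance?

+23 min — insert Maris between Ivy and Dale.

Insertion cost between consecutive stops i–j is d(i,Maris) + d(Maris,j) − d(i,j):
  between Ivy and Dale: 25 + 12 − 14 = 23
  between Dale and Sutton: 12 + 21 − 9 = 24
  between Sutton and Orwell: 21 + 17 − 13 = 25
  between Orwell and Ivy: 17 + 25 − 8 = 34
Cheapest insertion is between Ivy and Dale, adding 23.
New total = 44 + 23 = 67.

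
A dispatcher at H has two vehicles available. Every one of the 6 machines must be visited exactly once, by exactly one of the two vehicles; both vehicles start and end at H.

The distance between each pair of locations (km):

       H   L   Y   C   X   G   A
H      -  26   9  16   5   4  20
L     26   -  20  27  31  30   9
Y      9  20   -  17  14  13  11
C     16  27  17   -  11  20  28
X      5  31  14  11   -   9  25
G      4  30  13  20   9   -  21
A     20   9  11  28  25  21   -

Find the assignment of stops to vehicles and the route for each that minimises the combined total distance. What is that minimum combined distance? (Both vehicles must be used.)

Minimum combined distance: 80 km.

Check every non-empty split of the stops between the two vehicles; for each half take its own optimal tour:
  {L} + {Y, C, X, G, A}: 52 + 69 = 121
  {Y} + {L, C, X, G, A}: 18 + 77 = 95
  {L, Y} + {C, X, G, A}: 55 + 69 = 124
  {C} + {L, Y, X, G, A}: 32 + 73 = 105
  {L, C} + {Y, X, G, A}: 69 + 55 = 124
  {Y, C} + {L, X, G, A}: 42 + 70 = 112
  … (31 splits in total)
  {G} + {L, Y, C, X, A}: 8 + 72 = 80  ← best
Best: vehicle 1 H → G → H = 8; vehicle 2 H → Y → A → L → C → X → H = 72; combined 80.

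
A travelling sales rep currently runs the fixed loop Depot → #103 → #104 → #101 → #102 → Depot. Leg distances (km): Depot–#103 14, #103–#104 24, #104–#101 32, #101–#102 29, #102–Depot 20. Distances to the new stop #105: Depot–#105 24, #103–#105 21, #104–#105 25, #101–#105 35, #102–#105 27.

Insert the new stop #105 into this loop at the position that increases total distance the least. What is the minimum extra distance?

Insertion cost between consecutive stops i–j is d(i,#105) + d(#105,j) − d(i,j):
  between Depot and #103: 24 + 21 − 14 = 31
  between #103 and #104: 21 + 25 − 24 = 22
  between #104 and #101: 25 + 35 − 32 = 28
  between #101 and #102: 35 + 27 − 29 = 33
  between #102 and Depot: 27 + 24 − 20 = 31
Cheapest insertion is between #103 and #104, adding 22.
New total = 119 + 22 = 141.

Adding 22 km by placing #105 on the #103–#104 leg.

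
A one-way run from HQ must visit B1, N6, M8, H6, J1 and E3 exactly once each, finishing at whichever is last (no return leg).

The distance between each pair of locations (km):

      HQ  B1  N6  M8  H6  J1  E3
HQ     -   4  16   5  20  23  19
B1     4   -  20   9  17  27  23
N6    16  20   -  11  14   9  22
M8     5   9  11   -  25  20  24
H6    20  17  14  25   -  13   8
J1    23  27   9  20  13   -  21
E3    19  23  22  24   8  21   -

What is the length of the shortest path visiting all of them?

There are 6! = 720 possible orderings.
HQ → B1 → N6 → M8 → H6 → J1 → E3: 4+20+11+25+13+21 = 94
HQ → B1 → N6 → M8 → H6 → E3 → J1: 4+20+11+25+8+21 = 89
HQ → B1 → N6 → M8 → J1 → H6 → E3: 4+20+11+20+13+8 = 76
HQ → B1 → N6 → M8 → J1 → E3 → H6: 4+20+11+20+21+8 = 84
HQ → B1 → N6 → M8 → E3 → H6 → J1: 4+20+11+24+8+13 = 80
HQ → B1 → N6 → M8 → E3 → J1 → H6: 4+20+11+24+21+13 = 93
HQ → B1 → N6 → H6 → M8 → J1 → E3: 4+20+14+25+20+21 = 104
HQ → B1 → N6 → H6 → M8 → E3 → J1: 4+20+14+25+24+21 = 108
… (712 more)
HQ → B1 → M8 → N6 → J1 → H6 → E3: 4+9+11+9+13+8 = 54  ← best
The minimum is 54.
One shortest path: HQ → B1 → M8 → N6 → J1 → H6 → E3.

Minimum one-way distance = 54 km.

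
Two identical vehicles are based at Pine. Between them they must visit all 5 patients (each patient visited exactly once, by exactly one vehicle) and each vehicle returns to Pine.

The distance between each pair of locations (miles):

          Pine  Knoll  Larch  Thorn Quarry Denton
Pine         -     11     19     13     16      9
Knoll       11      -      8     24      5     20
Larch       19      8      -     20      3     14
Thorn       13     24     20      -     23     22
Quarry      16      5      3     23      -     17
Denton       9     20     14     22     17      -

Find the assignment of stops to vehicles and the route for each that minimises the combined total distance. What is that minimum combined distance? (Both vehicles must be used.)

68 miles — the smallest possible combined total.

There are 2^4 − 1 = 15 ways to divide the 5 stops into two non-empty groups. For each, the best each vehicle can do is its own shortest tour through its group:
  {Knoll} + {Larch, Thorn, Quarry, Denton}: 22 + 62 = 84
  {Larch} + {Knoll, Thorn, Quarry, Denton}: 38 + 68 = 106
  {Knoll, Larch} + {Thorn, Quarry, Denton}: 38 + 62 = 100
  {Thorn} + {Knoll, Larch, Quarry, Denton}: 26 + 42 = 68
  {Knoll, Thorn} + {Larch, Quarry, Denton}: 48 + 42 = 90
  {Larch, Thorn} + {Knoll, Quarry, Denton}: 52 + 42 = 94
  … (15 splits in total)
Best: vehicle 1 Pine → Thorn → Pine = 26; vehicle 2 Pine → Knoll → Quarry → Larch → Denton → Pine = 42; combined 68.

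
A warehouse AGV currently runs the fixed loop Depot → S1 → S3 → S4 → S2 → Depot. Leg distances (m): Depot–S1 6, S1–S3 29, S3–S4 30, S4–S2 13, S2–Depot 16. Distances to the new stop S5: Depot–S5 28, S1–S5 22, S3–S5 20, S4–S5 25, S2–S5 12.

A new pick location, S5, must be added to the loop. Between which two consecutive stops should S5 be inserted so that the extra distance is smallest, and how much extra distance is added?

Insertion cost between consecutive stops i–j is d(i,S5) + d(S5,j) − d(i,j):
  between Depot and S1: 28 + 22 − 6 = 44
  between S1 and S3: 22 + 20 − 29 = 13
  between S3 and S4: 20 + 25 − 30 = 15
  between S4 and S2: 25 + 12 − 13 = 24
  between S2 and Depot: 12 + 28 − 16 = 24
Cheapest insertion is between S1 and S3, adding 13.
New total = 94 + 13 = 107.

Minimum extra distance: 13 m, inserting S5 between S1 and S3.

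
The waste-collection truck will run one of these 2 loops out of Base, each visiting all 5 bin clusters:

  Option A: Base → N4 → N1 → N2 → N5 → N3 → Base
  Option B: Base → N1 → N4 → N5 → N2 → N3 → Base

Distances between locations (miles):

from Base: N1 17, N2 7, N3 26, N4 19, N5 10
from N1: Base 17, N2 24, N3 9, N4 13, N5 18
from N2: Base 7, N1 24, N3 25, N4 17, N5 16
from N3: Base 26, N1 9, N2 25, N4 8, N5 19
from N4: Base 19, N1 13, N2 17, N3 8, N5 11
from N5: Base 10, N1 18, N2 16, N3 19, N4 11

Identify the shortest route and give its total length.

108 miles — Option B is the shortest.

Option A: 19 + 13 + 24 + 16 + 19 + 26 = 117
Option B: 17 + 13 + 11 + 16 + 25 + 26 = 108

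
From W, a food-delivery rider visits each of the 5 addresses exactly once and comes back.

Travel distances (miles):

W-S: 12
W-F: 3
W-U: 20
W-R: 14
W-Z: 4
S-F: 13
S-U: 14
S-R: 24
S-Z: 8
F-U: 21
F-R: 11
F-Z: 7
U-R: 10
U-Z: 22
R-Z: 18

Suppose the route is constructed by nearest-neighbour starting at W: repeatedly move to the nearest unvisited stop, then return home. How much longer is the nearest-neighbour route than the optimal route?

W: F=3, Z=4, S=12, R=14, U=20 ⇒ F
F: Z=7, R=11, S=13, U=21 ⇒ Z
Z: S=8, R=18, U=22 ⇒ S
S: U=14, R=24 ⇒ U
U: R=10 ⇒ R
NN route W → F → Z → S → U → R → W costs 56.
Optimal: W → F → R → U → S → Z → W costs 50 (by enumerating all 60 distinct tours).
Excess = 56 − 50 = 6.

Excess over optimum: 6 miles.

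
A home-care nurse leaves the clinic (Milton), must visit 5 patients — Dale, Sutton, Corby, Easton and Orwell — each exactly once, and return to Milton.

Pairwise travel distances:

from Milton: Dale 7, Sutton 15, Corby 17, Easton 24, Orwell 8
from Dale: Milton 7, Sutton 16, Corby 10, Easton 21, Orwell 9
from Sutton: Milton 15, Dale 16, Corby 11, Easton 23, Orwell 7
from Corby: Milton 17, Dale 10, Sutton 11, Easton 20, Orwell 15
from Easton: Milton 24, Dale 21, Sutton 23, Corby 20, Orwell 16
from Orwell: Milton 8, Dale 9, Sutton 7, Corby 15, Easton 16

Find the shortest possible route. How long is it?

Milton→Dale→Sutton→Corby→Easton→Orwell→Milton: 7+16+11+20+16+8 = 78
Milton→Dale→Sutton→Corby→Orwell→Easton→Milton: 7+16+11+15+16+24 = 89
Milton→Dale→Sutton→Easton→Corby→Orwell→Milton: 7+16+23+20+15+8 = 89
Milton→Dale→Sutton→Easton→Orwell→Corby→Milton: 7+16+23+16+15+17 = 94
Milton→Dale→Sutton→Orwell→Corby→Easton→Milton: 7+16+7+15+20+24 = 89
Milton→Dale→Sutton→Orwell→Easton→Corby→Milton: 7+16+7+16+20+17 = 83
Milton→Dale→Corby→Sutton→Easton→Orwell→Milton: 7+10+11+23+16+8 = 75
Milton→Dale→Corby→Sutton→Orwell→Easton→Milton: 7+10+11+7+16+24 = 75
Milton→Dale→Corby→Easton→Sutton→Orwell→Milton: 7+10+20+23+7+8 = 75
Milton→Dale→Corby→Easton→Orwell→Sutton→Milton: 7+10+20+16+7+15 = 75
Milton→Dale→Corby→Orwell→Sutton→Easton→Milton: 7+10+15+7+23+24 = 86
Milton→Dale→Corby→Orwell→Easton→Sutton→Milton: 7+10+15+16+23+15 = 86
Milton→Dale→Easton→Sutton→Corby→Orwell→Milton: 7+21+23+11+15+8 = 85
Milton→Dale→Easton→Sutton→Orwell→Corby→Milton: 7+21+23+7+15+17 = 90
… (46 more)
Milton→Dale→Easton→Corby→Sutton→Orwell→Milton: 7+21+20+11+7+8 = 74  ← best
The minimum is 74.
One optimal route: Milton → Dale → Easton → Corby → Sutton → Orwell → Milton (or its reverse).

Shortest round trip = 74.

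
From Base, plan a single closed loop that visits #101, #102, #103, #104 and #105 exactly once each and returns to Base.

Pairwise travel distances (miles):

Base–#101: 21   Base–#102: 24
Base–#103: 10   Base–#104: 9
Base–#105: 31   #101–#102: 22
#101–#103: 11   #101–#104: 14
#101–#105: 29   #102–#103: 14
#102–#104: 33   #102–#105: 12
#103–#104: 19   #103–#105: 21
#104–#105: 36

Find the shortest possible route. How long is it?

88 miles — the shortest possible round trip.

Base→#101→#102→#103→#104→#105→Base: 21+22+14+19+36+31 = 143
Base→#101→#102→#103→#105→#104→Base: 21+22+14+21+36+9 = 123
Base→#101→#102→#104→#103→#105→Base: 21+22+33+19+21+31 = 147
Base→#101→#102→#104→#105→#103→Base: 21+22+33+36+21+10 = 143
Base→#101→#102→#105→#103→#104→Base: 21+22+12+21+19+9 = 104
Base→#101→#102→#105→#104→#103→Base: 21+22+12+36+19+10 = 120
Base→#101→#103→#102→#104→#105→Base: 21+11+14+33+36+31 = 146
Base→#101→#103→#102→#105→#104→Base: 21+11+14+12+36+9 = 103
Base→#101→#103→#104→#102→#105→Base: 21+11+19+33+12+31 = 127
Base→#101→#103→#104→#105→#102→Base: 21+11+19+36+12+24 = 123
Base→#101→#103→#105→#102→#104→Base: 21+11+21+12+33+9 = 107
Base→#101→#103→#105→#104→#102→Base: 21+11+21+36+33+24 = 146
Base→#101→#104→#102→#103→#105→Base: 21+14+33+14+21+31 = 134
Base→#101→#104→#102→#105→#103→Base: 21+14+33+12+21+10 = 111
… (46 more)
Base→#103→#102→#105→#101→#104→Base: 10+14+12+29+14+9 = 88  ← best
The minimum is 88.
One optimal route: Base → #103 → #102 → #105 → #101 → #104 → Base (or its reverse).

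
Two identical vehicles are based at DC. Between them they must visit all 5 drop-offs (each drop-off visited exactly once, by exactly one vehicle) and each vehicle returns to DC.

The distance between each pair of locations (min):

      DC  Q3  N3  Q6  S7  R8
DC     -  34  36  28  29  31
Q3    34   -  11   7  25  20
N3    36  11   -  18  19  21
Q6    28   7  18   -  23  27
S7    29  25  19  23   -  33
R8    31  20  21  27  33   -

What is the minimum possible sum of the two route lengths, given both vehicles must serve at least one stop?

There are 2^4 − 1 = 15 ways to divide the 5 stops into two non-empty groups. For each, the best each vehicle can do is its own shortest tour through its group:
  {Q3} + {N3, Q6, S7, R8}: 68 + 122 = 190
  {N3} + {Q3, Q6, S7, R8}: 72 + 110 = 182
  {Q3, N3} + {Q6, S7, R8}: 81 + 110 = 191
  {Q6} + {Q3, N3, S7, R8}: 56 + 110 = 166
  {Q3, Q6} + {N3, S7, R8}: 69 + 100 = 169
  {N3, Q6} + {Q3, S7, R8}: 82 + 105 = 187
  … (15 splits in total)
  {S7} + {Q3, N3, Q6, R8}: 58 + 98 = 156  ← best
Best: vehicle 1 DC → S7 → DC = 58; vehicle 2 DC → Q6 → Q3 → N3 → R8 → DC = 98; combined 156.

Minimum combined distance: 156 min.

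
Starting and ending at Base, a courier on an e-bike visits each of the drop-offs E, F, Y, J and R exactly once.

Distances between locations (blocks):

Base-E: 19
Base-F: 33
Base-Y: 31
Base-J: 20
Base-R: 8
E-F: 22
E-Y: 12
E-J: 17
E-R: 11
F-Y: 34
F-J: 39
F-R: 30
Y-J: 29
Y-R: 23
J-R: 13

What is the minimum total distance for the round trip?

Shortest round trip = 117 blocks.

With 5 stops there are 5!/2 = 60 distinct round trips (a route and its reverse cost the same).
Base-E-F-Y-J-R-Base: 19+22+34+29+13+8 = 125
Base-E-F-Y-R-J-Base: 19+22+34+23+13+20 = 131
Base-E-F-J-Y-R-Base: 19+22+39+29+23+8 = 140
Base-E-F-J-R-Y-Base: 19+22+39+13+23+31 = 147
Base-E-F-R-Y-J-Base: 19+22+30+23+29+20 = 143
Base-E-F-R-J-Y-Base: 19+22+30+13+29+31 = 144
Base-E-Y-F-J-R-Base: 19+12+34+39+13+8 = 125
Base-E-Y-F-R-J-Base: 19+12+34+30+13+20 = 128
Base-E-Y-J-F-R-Base: 19+12+29+39+30+8 = 137
Base-E-Y-J-R-F-Base: 19+12+29+13+30+33 = 136
Base-E-Y-R-F-J-Base: 19+12+23+30+39+20 = 143
Base-E-Y-R-J-F-Base: 19+12+23+13+39+33 = 139
Base-E-J-F-Y-R-Base: 19+17+39+34+23+8 = 140
Base-E-J-F-R-Y-Base: 19+17+39+30+23+31 = 159
… (46 more)
Base-F-E-Y-J-R-Base: 33+22+12+29+13+8 = 117  ← best
The minimum is 117.
One optimal route: Base → F → E → Y → J → R → Base (or its reverse).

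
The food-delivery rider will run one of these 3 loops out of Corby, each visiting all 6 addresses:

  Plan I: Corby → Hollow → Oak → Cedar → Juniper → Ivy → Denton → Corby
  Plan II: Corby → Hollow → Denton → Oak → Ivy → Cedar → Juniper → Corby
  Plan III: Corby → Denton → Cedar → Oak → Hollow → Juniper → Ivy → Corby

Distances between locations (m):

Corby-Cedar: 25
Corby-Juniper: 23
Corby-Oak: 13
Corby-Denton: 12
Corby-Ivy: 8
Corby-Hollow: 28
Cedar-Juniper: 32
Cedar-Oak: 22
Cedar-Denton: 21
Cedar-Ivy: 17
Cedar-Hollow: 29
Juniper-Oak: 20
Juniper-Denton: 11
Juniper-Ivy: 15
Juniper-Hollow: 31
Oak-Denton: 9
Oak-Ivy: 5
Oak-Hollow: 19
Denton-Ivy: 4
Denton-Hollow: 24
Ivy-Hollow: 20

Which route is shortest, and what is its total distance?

Plan I: 28 + 19 + 22 + 32 + 15 + 4 + 12 = 132
Plan II: 28 + 24 + 9 + 5 + 17 + 32 + 23 = 138
Plan III: 12 + 21 + 22 + 19 + 31 + 15 + 8 = 128

128 m — Plan III is the shortest.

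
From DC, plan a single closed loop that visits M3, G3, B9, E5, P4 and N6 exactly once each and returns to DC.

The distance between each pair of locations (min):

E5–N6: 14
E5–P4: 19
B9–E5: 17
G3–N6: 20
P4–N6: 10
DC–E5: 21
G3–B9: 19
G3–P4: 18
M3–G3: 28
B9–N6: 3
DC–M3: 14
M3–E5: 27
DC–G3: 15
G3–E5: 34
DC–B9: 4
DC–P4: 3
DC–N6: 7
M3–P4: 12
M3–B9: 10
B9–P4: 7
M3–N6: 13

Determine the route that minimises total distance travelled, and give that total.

Minimum total distance: 91 min.

There are 360 distinct closed tours to check (reversals are equivalent).
DC - M3 - G3 - B9 - E5 - P4 - N6 - DC: 14+28+19+17+19+10+7 = 114
DC - M3 - G3 - B9 - E5 - N6 - P4 - DC: 14+28+19+17+14+10+3 = 105
DC - M3 - G3 - B9 - P4 - E5 - N6 - DC: 14+28+19+7+19+14+7 = 108
DC - M3 - G3 - B9 - P4 - N6 - E5 - DC: 14+28+19+7+10+14+21 = 113
DC - M3 - G3 - B9 - N6 - E5 - P4 - DC: 14+28+19+3+14+19+3 = 100
DC - M3 - G3 - B9 - N6 - P4 - E5 - DC: 14+28+19+3+10+19+21 = 114
DC - M3 - G3 - E5 - B9 - P4 - N6 - DC: 14+28+34+17+7+10+7 = 117
DC - M3 - G3 - E5 - B9 - N6 - P4 - DC: 14+28+34+17+3+10+3 = 109
… (352 more)
DC - G3 - E5 - N6 - B9 - M3 - P4 - DC: 15+34+14+3+10+12+3 = 91  ← best
The minimum is 91.
One optimal route: DC → G3 → E5 → N6 → B9 → M3 → P4 → DC (or its reverse).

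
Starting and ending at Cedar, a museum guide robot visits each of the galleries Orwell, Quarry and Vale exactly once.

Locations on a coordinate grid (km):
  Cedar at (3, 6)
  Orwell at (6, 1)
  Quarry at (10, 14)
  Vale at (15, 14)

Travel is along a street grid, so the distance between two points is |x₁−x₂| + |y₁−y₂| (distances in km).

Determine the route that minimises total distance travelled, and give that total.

Shortest round trip = 50 km.

Cedar-Orwell-Quarry-Vale-Cedar: 8+17+5+20 = 50
Cedar-Orwell-Vale-Quarry-Cedar: 8+22+5+15 = 50
Cedar-Quarry-Orwell-Vale-Cedar: 15+17+22+20 = 74
The minimum is 50.
One optimal route: Cedar → Orwell → Quarry → Vale → Cedar (or its reverse).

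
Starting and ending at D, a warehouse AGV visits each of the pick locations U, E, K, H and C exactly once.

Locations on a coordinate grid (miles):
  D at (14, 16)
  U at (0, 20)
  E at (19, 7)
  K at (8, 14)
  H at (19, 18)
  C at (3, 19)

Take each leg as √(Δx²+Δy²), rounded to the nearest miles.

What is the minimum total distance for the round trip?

Minimum total distance: 53 miles.

There are 60 distinct closed tours to check (reversals are equivalent).
D → U → E → K → H → C → D: 15+23+13+12+16+11 = 90
D → U → E → K → C → H → D: 15+23+13+7+16+5 = 79
D → U → E → H → K → C → D: 15+23+11+12+7+11 = 79
D → U → E → H → C → K → D: 15+23+11+16+7+6 = 78
D → U → E → C → K → H → D: 15+23+20+7+12+5 = 82
D → U → E → C → H → K → D: 15+23+20+16+12+6 = 92
D → U → K → E → H → C → D: 15+10+13+11+16+11 = 76
D → U → K → E → C → H → D: 15+10+13+20+16+5 = 79
D → U → K → H → E → C → D: 15+10+12+11+20+11 = 79
D → U → K → H → C → E → D: 15+10+12+16+20+10 = 83
D → U → K → C → E → H → D: 15+10+7+20+11+5 = 68
D → U → K → C → H → E → D: 15+10+7+16+11+10 = 69
D → U → H → E → K → C → D: 15+19+11+13+7+11 = 76
D → U → H → E → C → K → D: 15+19+11+20+7+6 = 78
… (46 more)
D → H → E → K → U → C → D: 5+11+13+10+3+11 = 53  ← best
The minimum is 53.
One optimal route: D → H → E → K → U → C → D (or its reverse).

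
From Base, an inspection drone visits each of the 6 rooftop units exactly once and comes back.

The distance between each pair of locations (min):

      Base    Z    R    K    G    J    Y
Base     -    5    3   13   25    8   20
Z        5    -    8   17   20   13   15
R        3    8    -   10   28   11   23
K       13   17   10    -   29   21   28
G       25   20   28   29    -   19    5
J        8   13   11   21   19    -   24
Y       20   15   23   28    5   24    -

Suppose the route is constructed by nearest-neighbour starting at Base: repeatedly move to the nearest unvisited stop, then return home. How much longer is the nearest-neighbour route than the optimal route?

Base: R=3, Z=5, J=8, K=13, Y=20, G=25 ⇒ R
R: Z=8, K=10, J=11, Y=23, G=28 ⇒ Z
Z: J=13, Y=15, K=17, G=20 ⇒ J
J: G=19, K=21, Y=24 ⇒ G
G: Y=5, K=29 ⇒ Y
Y: K=28 ⇒ K
NN route Base → R → Z → J → G → Y → K → Base costs 89.
Optimal: Base → R → K → Z → Y → G → J → Base costs 77 (by enumerating all 360 distinct tours).
Excess = 89 − 77 = 12.

The nearest-neighbour route is 12 min longer than optimal.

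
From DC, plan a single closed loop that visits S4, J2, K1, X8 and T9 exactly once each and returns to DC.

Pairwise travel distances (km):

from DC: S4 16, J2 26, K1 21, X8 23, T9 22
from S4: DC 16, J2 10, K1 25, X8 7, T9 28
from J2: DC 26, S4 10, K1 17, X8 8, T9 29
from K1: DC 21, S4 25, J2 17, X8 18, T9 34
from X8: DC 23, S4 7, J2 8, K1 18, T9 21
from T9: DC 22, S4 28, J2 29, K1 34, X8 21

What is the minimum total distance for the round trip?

There are 60 distinct closed tours to check (reversals are equivalent).
DC - S4 - J2 - K1 - X8 - T9 - DC: 16+10+17+18+21+22 = 104
DC - S4 - J2 - K1 - T9 - X8 - DC: 16+10+17+34+21+23 = 121
DC - S4 - J2 - X8 - K1 - T9 - DC: 16+10+8+18+34+22 = 108
DC - S4 - J2 - X8 - T9 - K1 - DC: 16+10+8+21+34+21 = 110
DC - S4 - J2 - T9 - K1 - X8 - DC: 16+10+29+34+18+23 = 130
DC - S4 - J2 - T9 - X8 - K1 - DC: 16+10+29+21+18+21 = 115
DC - S4 - K1 - J2 - X8 - T9 - DC: 16+25+17+8+21+22 = 109
DC - S4 - K1 - J2 - T9 - X8 - DC: 16+25+17+29+21+23 = 131
DC - S4 - K1 - X8 - J2 - T9 - DC: 16+25+18+8+29+22 = 118
DC - S4 - K1 - X8 - T9 - J2 - DC: 16+25+18+21+29+26 = 135
DC - S4 - K1 - T9 - J2 - X8 - DC: 16+25+34+29+8+23 = 135
DC - S4 - K1 - T9 - X8 - J2 - DC: 16+25+34+21+8+26 = 130
DC - S4 - X8 - J2 - K1 - T9 - DC: 16+7+8+17+34+22 = 104
DC - S4 - X8 - J2 - T9 - K1 - DC: 16+7+8+29+34+21 = 115
… (46 more)
DC - K1 - J2 - S4 - X8 - T9 - DC: 21+17+10+7+21+22 = 98  ← best
The minimum is 98.
One optimal route: DC → K1 → J2 → S4 → X8 → T9 → DC (or its reverse).

98 km — the shortest possible round trip.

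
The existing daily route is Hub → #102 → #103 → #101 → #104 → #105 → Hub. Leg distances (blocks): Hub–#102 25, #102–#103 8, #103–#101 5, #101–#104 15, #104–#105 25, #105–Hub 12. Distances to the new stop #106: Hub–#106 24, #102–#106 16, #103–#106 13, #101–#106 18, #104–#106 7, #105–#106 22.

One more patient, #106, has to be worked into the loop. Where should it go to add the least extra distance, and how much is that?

Insertion cost between consecutive stops i–j is d(i,#106) + d(#106,j) − d(i,j):
  between Hub and #102: 24 + 16 − 25 = 15
  between #102 and #103: 16 + 13 − 8 = 21
  between #103 and #101: 13 + 18 − 5 = 26
  between #101 and #104: 18 + 7 − 15 = 10
  between #104 and #105: 7 + 22 − 25 = 4
  between #105 and Hub: 22 + 24 − 12 = 34
Cheapest insertion is between #104 and #105, adding 4.
New total = 90 + 4 = 94.

Minimum extra distance: 4 blocks, inserting #106 between #104 and #105.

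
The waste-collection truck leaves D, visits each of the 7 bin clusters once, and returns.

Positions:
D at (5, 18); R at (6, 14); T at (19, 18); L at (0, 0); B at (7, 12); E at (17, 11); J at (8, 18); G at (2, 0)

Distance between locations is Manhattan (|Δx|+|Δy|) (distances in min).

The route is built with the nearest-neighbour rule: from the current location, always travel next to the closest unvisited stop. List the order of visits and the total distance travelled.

D → [J:3 / R:5 / B:8 / T:14 / E:19 / G:21 / L:23] → J (3)
J → [R:6 / B:7 / T:11 / E:16 / G:24 / L:26] → R (6)
R → [B:3 / E:14 / T:17 / G:18 / L:20] → B (3)
B → [E:11 / G:17 / T:18 / L:19] → E (11)
E → [T:9 / G:26 / L:28] → T (9)
T → [G:35 / L:37] → G (35)
G → [L:2] → L (2)
Return L→D: 23.
Total = 3 + 6 + 3 + 11 + 9 + 35 + 2 + 23 = 92.

92 min along D → J → R → B → E → T → G → L → D.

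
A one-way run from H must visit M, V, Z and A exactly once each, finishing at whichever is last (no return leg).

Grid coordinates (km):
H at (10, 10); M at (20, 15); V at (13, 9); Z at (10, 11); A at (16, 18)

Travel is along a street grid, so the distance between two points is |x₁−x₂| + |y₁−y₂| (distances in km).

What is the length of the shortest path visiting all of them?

Shortest open route: 25 km.

There are 4! = 24 possible orderings.
H→M→V→Z→A: 15+13+5+13 = 46
H→M→V→A→Z: 15+13+12+13 = 53
H→M→Z→V→A: 15+14+5+12 = 46
H→M→Z→A→V: 15+14+13+12 = 54
H→M→A→V→Z: 15+7+12+5 = 39
H→M→A→Z→V: 15+7+13+5 = 40
H→V→M→Z→A: 4+13+14+13 = 44
H→V→M→A→Z: 4+13+7+13 = 37
H→V→Z→M→A: 4+5+14+7 = 30
H→V→Z→A→M: 4+5+13+7 = 29
H→V→A→M→Z: 4+12+7+14 = 37
H→V→A→Z→M: 4+12+13+14 = 43
H→Z→M→V→A: 1+14+13+12 = 40
H→Z→M→A→V: 1+14+7+12 = 34
… (10 more)
H→Z→V→A→M: 1+5+12+7 = 25  ← best
The minimum is 25.
One shortest path: H → Z → V → A → M.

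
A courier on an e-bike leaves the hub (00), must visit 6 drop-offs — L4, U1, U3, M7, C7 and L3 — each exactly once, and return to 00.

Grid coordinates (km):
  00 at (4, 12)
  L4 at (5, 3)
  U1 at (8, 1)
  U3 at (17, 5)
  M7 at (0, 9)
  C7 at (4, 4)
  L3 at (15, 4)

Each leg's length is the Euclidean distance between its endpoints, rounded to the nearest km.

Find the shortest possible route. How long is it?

41 km — the shortest possible round trip.

With 6 stops there are 6!/2 = 360 distinct round trips (a route and its reverse cost the same).
00 → L4 → U1 → U3 → M7 → C7 → L3 → 00: 9+4+10+17+6+11+14 = 71
00 → L4 → U1 → U3 → M7 → L3 → C7 → 00: 9+4+10+17+16+11+8 = 75
00 → L4 → U1 → U3 → C7 → M7 → L3 → 00: 9+4+10+13+6+16+14 = 72
00 → L4 → U1 → U3 → C7 → L3 → M7 → 00: 9+4+10+13+11+16+5 = 68
00 → L4 → U1 → U3 → L3 → M7 → C7 → 00: 9+4+10+2+16+6+8 = 55
00 → L4 → U1 → U3 → L3 → C7 → M7 → 00: 9+4+10+2+11+6+5 = 47
00 → L4 → U1 → M7 → U3 → C7 → L3 → 00: 9+4+11+17+13+11+14 = 79
00 → L4 → U1 → M7 → U3 → L3 → C7 → 00: 9+4+11+17+2+11+8 = 62
… (352 more)
00 → U3 → L3 → U1 → L4 → C7 → M7 → 00: 15+2+8+4+1+6+5 = 41  ← best
The minimum is 41.
One optimal route: 00 → U3 → L3 → U1 → L4 → C7 → M7 → 00 (or its reverse).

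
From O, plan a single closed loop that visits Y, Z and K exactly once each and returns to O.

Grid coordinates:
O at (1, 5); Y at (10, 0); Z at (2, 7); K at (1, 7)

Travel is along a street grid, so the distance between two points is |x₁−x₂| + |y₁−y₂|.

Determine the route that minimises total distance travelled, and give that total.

Shortest round trip = 32.

O→Y→Z→K→O: 14+15+1+2 = 32
O→Y→K→Z→O: 14+16+1+3 = 34
O→Z→Y→K→O: 3+15+16+2 = 36
The minimum is 32.
One optimal route: O → Y → Z → K → O (or its reverse).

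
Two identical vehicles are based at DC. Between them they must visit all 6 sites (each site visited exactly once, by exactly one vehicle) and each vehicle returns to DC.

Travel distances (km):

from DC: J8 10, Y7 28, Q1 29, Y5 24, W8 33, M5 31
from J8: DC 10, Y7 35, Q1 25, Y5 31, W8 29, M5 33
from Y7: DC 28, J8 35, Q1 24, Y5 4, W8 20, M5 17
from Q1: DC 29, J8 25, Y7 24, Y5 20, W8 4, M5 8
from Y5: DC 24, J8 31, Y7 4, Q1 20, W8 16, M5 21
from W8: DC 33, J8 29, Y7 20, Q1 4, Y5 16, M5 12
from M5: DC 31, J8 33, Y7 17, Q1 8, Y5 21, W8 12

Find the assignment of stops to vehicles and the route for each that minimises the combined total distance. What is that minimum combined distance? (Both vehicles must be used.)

Minimum combined distance: 110 km.

There are 2^5 − 1 = 31 ways to divide the 6 stops into two non-empty groups. For each, the best each vehicle can do is its own shortest tour through its group:
  {J8} + {Y7, Q1, Y5, W8, M5}: 20 + 90 = 110
  {Y7} + {J8, Q1, Y5, W8, M5}: 56 + 95 = 151
  {J8, Y7} + {Q1, Y5, W8, M5}: 73 + 83 = 156
  {Q1} + {J8, Y7, Y5, W8, M5}: 58 + 96 = 154
  {J8, Q1} + {Y7, Y5, W8, M5}: 64 + 90 = 154
  {Y7, Q1} + {J8, Y5, W8, M5}: 81 + 95 = 176
  … (31 splits in total)
Best: vehicle 1 DC → J8 → DC = 20; vehicle 2 DC → Q1 → W8 → M5 → Y7 → Y5 → DC = 90; combined 110.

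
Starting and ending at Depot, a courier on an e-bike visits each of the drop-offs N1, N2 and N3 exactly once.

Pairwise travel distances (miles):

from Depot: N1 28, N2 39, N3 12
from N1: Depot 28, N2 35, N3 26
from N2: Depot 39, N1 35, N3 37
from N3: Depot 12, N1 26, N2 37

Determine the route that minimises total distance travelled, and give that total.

Shortest round trip = 112 miles.

There are 3 distinct closed tours to check (reversals are equivalent).
Depot → N1 → N2 → N3 → Depot: 28+35+37+12 = 112
Depot → N1 → N3 → N2 → Depot: 28+26+37+39 = 130
Depot → N2 → N1 → N3 → Depot: 39+35+26+12 = 112
The minimum is 112.
One optimal route: Depot → N1 → N2 → N3 → Depot (or its reverse).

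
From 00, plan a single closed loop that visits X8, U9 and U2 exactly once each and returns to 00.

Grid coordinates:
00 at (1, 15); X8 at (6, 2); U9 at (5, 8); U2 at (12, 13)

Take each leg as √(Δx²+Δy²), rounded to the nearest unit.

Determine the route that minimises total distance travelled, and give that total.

00 → X8 → U9 → U2 → 00: 14+6+9+11 = 40
00 → X8 → U2 → U9 → 00: 14+13+9+8 = 44
00 → U9 → X8 → U2 → 00: 8+6+13+11 = 38
The minimum is 38.
One optimal route: 00 → U9 → X8 → U2 → 00 (or its reverse).

Minimum total distance: 38.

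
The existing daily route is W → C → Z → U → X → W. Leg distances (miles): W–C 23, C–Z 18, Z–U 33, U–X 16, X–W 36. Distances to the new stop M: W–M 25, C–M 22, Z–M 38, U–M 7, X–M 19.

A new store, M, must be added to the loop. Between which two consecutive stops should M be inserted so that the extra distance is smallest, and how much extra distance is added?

Insertion cost between consecutive stops i–j is d(i,M) + d(M,j) − d(i,j):
  between W and C: 25 + 22 − 23 = 24
  between C and Z: 22 + 38 − 18 = 42
  between Z and U: 38 + 7 − 33 = 12
  between U and X: 7 + 19 − 16 = 10
  between X and W: 19 + 25 − 36 = 8
Cheapest insertion is between X and W, adding 8.
New total = 126 + 8 = 134.

Adding 8 miles by placing M on the X–W leg.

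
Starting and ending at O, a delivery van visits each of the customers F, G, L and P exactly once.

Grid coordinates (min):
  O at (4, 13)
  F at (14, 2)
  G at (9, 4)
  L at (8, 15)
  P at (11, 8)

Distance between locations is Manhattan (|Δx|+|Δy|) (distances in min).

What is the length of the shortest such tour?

46 min — the shortest possible round trip.

There are 12 distinct closed tours to check (reversals are equivalent).
O → F → G → L → P → O: 21+7+12+10+12 = 62
O → F → G → P → L → O: 21+7+6+10+6 = 50
O → F → L → G → P → O: 21+19+12+6+12 = 70
O → F → L → P → G → O: 21+19+10+6+14 = 70
O → F → P → G → L → O: 21+9+6+12+6 = 54
O → F → P → L → G → O: 21+9+10+12+14 = 66
O → G → F → L → P → O: 14+7+19+10+12 = 62
O → G → F → P → L → O: 14+7+9+10+6 = 46
O → G → L → F → P → O: 14+12+19+9+12 = 66
O → G → P → F → L → O: 14+6+9+19+6 = 54
O → L → F → G → P → O: 6+19+7+6+12 = 50
O → L → G → F → P → O: 6+12+7+9+12 = 46
The minimum is 46.
One optimal route: O → G → F → P → L → O (or its reverse).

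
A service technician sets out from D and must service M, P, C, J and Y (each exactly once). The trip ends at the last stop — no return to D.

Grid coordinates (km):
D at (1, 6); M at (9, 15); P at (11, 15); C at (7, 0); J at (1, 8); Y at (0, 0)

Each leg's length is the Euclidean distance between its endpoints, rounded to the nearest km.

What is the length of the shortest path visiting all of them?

Minimum one-way distance = 34 km.

There are 5! = 120 possible orderings.
D - M - P - C - J - Y: 12+2+16+10+8 = 48
D - M - P - C - Y - J: 12+2+16+7+8 = 45
D - M - P - J - C - Y: 12+2+12+10+7 = 43
D - M - P - J - Y - C: 12+2+12+8+7 = 41
D - M - P - Y - C - J: 12+2+19+7+10 = 50
D - M - P - Y - J - C: 12+2+19+8+10 = 51
D - M - C - P - J - Y: 12+15+16+12+8 = 63
D - M - C - P - Y - J: 12+15+16+19+8 = 70
D - M - C - J - P - Y: 12+15+10+12+19 = 68
D - M - C - J - Y - P: 12+15+10+8+19 = 64
D - M - C - Y - P - J: 12+15+7+19+12 = 65
D - M - C - Y - J - P: 12+15+7+8+12 = 54
D - M - J - P - C - Y: 12+11+12+16+7 = 58
D - M - J - P - Y - C: 12+11+12+19+7 = 61
… (106 more)
D - J - Y - C - M - P: 2+8+7+15+2 = 34  ← best
The minimum is 34.
One shortest path: D → J → Y → C → M → P.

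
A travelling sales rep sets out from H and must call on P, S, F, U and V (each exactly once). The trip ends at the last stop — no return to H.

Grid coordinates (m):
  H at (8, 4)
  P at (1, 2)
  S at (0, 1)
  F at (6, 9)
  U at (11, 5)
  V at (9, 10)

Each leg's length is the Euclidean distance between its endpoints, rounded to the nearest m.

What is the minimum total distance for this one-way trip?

21 m — the minimum one-way total.

There are 5! = 120 possible orderings.
H→P→S→F→U→V: 7+1+10+6+5 = 29
H→P→S→F→V→U: 7+1+10+3+5 = 26
H→P→S→U→F→V: 7+1+12+6+3 = 29
H→P→S→U→V→F: 7+1+12+5+3 = 28
H→P→S→V→F→U: 7+1+13+3+6 = 30
H→P→S→V→U→F: 7+1+13+5+6 = 32
H→P→F→S→U→V: 7+9+10+12+5 = 43
H→P→F→S→V→U: 7+9+10+13+5 = 44
H→P→F→U→S→V: 7+9+6+12+13 = 47
H→P→F→U→V→S: 7+9+6+5+13 = 40
H→P→F→V→S→U: 7+9+3+13+12 = 44
H→P→F→V→U→S: 7+9+3+5+12 = 36
H→P→U→S→F→V: 7+10+12+10+3 = 42
H→P→U→S→V→F: 7+10+12+13+3 = 45
… (106 more)
H→U→V→F→P→S: 3+5+3+9+1 = 21  ← best
The minimum is 21.
One shortest path: H → U → V → F → P → S.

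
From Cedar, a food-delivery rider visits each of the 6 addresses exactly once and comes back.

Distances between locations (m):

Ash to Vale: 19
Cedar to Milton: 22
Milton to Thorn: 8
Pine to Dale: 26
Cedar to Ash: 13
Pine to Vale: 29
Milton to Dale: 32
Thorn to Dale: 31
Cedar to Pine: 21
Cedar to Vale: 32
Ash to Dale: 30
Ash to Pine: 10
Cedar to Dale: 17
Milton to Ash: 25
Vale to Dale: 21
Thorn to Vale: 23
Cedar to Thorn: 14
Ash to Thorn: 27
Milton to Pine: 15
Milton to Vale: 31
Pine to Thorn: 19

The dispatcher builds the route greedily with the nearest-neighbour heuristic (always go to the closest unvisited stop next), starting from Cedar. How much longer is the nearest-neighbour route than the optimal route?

From Cedar: Ash=13, Thorn=14, Dale=17, Pine=21, Milton=22, Vale=32 → choose Ash (13).
From Ash: Pine=10, Vale=19, Milton=25, Thorn=27, Dale=30 → choose Pine (10).
From Pine: Milton=15, Thorn=19, Dale=26, Vale=29 → choose Milton (15).
From Milton: Thorn=8, Vale=31, Dale=32 → choose Thorn (8).
From Thorn: Vale=23, Dale=31 → choose Vale (23).
From Vale: Dale=21 → choose Dale (21).
NN route Cedar → Ash → Pine → Milton → Thorn → Vale → Dale → Cedar costs 107.
Optimal: Cedar → Thorn → Milton → Pine → Ash → Vale → Dale → Cedar costs 104 (by enumerating all 360 distinct tours).
Excess = 107 − 104 = 3.

The nearest-neighbour route is 3 m longer than optimal.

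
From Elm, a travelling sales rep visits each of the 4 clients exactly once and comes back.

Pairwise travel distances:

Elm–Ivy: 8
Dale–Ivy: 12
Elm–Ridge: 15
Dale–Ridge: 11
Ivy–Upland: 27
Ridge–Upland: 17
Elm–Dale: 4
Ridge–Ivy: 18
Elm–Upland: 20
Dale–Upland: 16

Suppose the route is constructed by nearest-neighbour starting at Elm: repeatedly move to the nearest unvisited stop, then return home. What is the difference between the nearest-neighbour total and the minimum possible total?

4 longer than the optimal tour.

From Elm: Dale=4, Ivy=8, Ridge=15, Upland=20 → choose Dale (4).
From Dale: Ridge=11, Ivy=12, Upland=16 → choose Ridge (11).
From Ridge: Upland=17, Ivy=18 → choose Upland (17).
From Upland: Ivy=27 → choose Ivy (27).
NN route Elm → Dale → Ridge → Upland → Ivy → Elm costs 67.
Optimal: Elm → Dale → Upland → Ridge → Ivy → Elm costs 63 (by enumerating all 12 distinct tours).
Excess = 67 − 63 = 4.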